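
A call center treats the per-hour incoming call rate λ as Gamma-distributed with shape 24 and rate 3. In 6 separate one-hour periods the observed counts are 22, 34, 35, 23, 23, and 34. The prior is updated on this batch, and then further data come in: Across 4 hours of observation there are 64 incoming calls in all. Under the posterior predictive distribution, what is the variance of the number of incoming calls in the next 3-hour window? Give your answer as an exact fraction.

Total count: 22 + 34 + 35 + 23 + 23 + 34 = 171.
Total exposure: 6 hours.
After the first batch: Gamma(24 + 171, 3 + 6) = Gamma(195, 9).
Total count 64 over total exposure 4 hours.
After the second batch: Gamma(195 + 64, 9 + 4) = Gamma(259, 13).
The posterior predictive for a window of length T is Negative Binomial with variance T·α'·(β'+T)/β'² = 3·259·16/169 = 12432/169.

12432/169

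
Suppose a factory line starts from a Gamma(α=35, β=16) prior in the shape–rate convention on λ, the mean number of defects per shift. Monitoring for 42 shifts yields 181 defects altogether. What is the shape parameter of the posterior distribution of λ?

Total count 181 over total exposure 42 shifts.
Conjugate update: add total count to the shape and total exposure to the rate, giving Gamma(216, 58).

216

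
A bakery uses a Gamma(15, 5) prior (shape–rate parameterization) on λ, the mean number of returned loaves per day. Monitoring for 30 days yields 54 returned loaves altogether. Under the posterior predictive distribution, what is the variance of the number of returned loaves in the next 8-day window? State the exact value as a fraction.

Total count 54 over total exposure 30 days.
Conjugate update: add total count to the shape and total exposure to the rate, giving Gamma(69, 35).
The posterior predictive for a window of length T is Negative Binomial with variance T·α'·(β'+T)/β'² = 8·69·43/1225 = 23736/1225.

23736/1225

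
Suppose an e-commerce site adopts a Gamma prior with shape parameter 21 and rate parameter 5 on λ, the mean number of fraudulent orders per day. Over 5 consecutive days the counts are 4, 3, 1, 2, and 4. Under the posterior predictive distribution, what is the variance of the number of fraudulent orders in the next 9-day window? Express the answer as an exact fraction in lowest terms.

1197/20

Total count: 4 + 3 + 1 + 2 + 4 = 14.
Total exposure: 5 days.
Gamma(α, β) with Poisson data over total exposure Σt gives posterior Gamma(α+Σx, β+Σt) = Gamma(35, 10).
The posterior predictive for a window of length T is Negative Binomial with variance T·α'·(β'+T)/β'² = 9·35·19/100 = 1197/20.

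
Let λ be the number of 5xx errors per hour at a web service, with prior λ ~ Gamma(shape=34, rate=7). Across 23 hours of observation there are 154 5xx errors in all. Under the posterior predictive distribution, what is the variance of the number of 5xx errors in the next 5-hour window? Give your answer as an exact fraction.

329/9

Total count 154 over total exposure 23 hours.
Posterior: α' = 34 + 154 = 188, β' = 7 + 23 = 30.
The posterior predictive for a window of length T is Negative Binomial with variance T·α'·(β'+T)/β'² = 5·188·35/900 = 329/9.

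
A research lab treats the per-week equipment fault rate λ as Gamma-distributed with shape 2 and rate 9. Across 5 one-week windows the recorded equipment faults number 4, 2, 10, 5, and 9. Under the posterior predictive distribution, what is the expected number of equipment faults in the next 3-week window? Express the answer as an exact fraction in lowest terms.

Total count: 4 + 2 + 10 + 5 + 9 = 30.
Total exposure: 5 weeks.
Posterior: α' = 2 + 30 = 32, β' = 9 + 5 = 14.
Predictive mean over a 3-week window = T·E[λ|data] = 3·32/14 = 48/7.

48/7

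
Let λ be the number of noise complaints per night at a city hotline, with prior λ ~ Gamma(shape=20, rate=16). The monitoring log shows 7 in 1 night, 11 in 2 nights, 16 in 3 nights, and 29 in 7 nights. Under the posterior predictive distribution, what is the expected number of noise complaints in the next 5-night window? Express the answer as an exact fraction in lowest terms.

415/29

Total count: 7 + 11 + 16 + 29 = 63.
Total exposure: 1 + 2 + 3 + 7 = 13 nights.
By Gamma–Poisson conjugacy, the posterior is Gamma(α + Σx, β + Σt) = Gamma(20 + 63, 16 + 13) = Gamma(83, 29).
Predictive mean over a 5-night window = T·E[λ|data] = 5·83/29 = 415/29.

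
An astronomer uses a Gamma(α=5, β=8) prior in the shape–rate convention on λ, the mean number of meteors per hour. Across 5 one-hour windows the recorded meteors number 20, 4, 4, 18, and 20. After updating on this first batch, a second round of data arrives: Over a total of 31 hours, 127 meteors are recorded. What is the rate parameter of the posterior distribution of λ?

Total count: 20 + 4 + 4 + 18 + 20 = 66.
Total exposure: 5 hours.
After the first batch: Gamma(5 + 66, 8 + 5) = Gamma(71, 13).
Total count 127 over total exposure 31 hours.
After the second batch: Gamma(71 + 127, 13 + 31) = Gamma(198, 44).

44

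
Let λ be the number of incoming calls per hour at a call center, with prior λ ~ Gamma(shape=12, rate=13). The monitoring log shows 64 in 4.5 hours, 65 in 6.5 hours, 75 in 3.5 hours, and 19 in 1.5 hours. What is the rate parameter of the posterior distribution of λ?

29

Total count: 64 + 65 + 75 + 19 = 223.
Total exposure: 4.5 + 6.5 + 3.5 + 1.5 = 16 hours.
By Gamma–Poisson conjugacy, the posterior is Gamma(α + Σx, β + Σt) = Gamma(12 + 223, 13 + 16) = Gamma(235, 29).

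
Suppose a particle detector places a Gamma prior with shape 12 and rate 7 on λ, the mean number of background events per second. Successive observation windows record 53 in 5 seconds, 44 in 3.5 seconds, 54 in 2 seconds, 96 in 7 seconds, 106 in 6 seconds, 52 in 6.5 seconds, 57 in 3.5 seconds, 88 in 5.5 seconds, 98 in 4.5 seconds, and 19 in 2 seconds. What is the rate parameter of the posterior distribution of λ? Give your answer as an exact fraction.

105/2

Total count: 53 + 44 + 54 + 96 + 106 + 52 + 57 + 88 + 98 + 19 = 667.
Total exposure: 5 + 3.5 + 2 + 7 + 6 + 6.5 + 3.5 + 5.5 + 4.5 + 2 = 45.5 seconds.
Conjugate update: add total count to the shape and total exposure to the rate, giving Gamma(679, 105/2).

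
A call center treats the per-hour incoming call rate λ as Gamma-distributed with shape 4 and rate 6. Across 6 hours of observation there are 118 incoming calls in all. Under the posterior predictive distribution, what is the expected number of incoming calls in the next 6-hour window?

Total count 118 over total exposure 6 hours.
Posterior: α' = 4 + 118 = 122, β' = 6 + 6 = 12.
Predictive mean over a 6-hour window = T·E[λ|data] = 6·122/12 = 61.

61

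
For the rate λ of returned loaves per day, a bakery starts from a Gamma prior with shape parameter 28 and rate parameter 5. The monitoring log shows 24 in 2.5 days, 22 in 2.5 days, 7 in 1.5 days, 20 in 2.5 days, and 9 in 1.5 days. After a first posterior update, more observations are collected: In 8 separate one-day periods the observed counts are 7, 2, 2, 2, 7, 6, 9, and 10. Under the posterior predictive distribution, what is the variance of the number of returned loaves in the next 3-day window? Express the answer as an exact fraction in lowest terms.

49290/2209

Total count: 24 + 22 + 7 + 20 + 9 = 82.
Total exposure: 2.5 + 2.5 + 1.5 + 2.5 + 1.5 = 10.5 days.
After the first batch: Gamma(28 + 82, 5 + 10.5) = Gamma(110, 31/2).
Total count: 7 + 2 + 2 + 2 + 7 + 6 + 9 + 10 = 45.
Total exposure: 8 days.
After the second batch: Gamma(110 + 45, 31/2 + 8) = Gamma(155, 47/2).
The posterior predictive for a window of length T is Negative Binomial with variance T·α'·(β'+T)/β'² = 3·155·(53/2)/(2209/4) = 49290/2209.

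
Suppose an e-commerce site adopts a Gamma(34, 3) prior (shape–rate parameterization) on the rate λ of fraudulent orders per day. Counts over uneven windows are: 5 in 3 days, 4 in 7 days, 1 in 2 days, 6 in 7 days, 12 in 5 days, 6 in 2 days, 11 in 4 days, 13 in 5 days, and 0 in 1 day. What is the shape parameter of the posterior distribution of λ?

92

Total count: 5 + 4 + 1 + 6 + 12 + 6 + 11 + 13 + 0 = 58.
Total exposure: 3 + 7 + 2 + 7 + 5 + 2 + 4 + 5 + 1 = 36 days.
Gamma(α, β) with Poisson data over total exposure Σt gives posterior Gamma(α+Σx, β+Σt) = Gamma(92, 39).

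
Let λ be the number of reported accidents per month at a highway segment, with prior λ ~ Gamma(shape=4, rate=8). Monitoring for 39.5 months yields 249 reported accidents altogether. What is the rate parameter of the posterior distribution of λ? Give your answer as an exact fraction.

Total count 249 over total exposure 39.5 months.
Conjugate update: add total count to the shape and total exposure to the rate, giving Gamma(253, 95/2).

95/2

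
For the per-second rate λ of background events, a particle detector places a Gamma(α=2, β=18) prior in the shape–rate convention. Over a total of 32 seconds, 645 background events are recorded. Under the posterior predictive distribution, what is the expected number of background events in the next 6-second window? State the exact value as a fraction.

Total count 645 over total exposure 32 seconds.
Posterior: α' = 2 + 645 = 647, β' = 18 + 32 = 50.
Predictive mean over a 6-second window = T·E[λ|data] = 6·647/50 = 1941/25.

1941/25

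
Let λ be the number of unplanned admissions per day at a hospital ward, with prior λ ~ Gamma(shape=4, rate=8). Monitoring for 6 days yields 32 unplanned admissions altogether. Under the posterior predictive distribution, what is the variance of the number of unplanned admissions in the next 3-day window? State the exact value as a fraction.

Total count 32 over total exposure 6 days.
Gamma(α, β) with Poisson data over total exposure Σt gives posterior Gamma(α+Σx, β+Σt) = Gamma(36, 14).
The posterior predictive for a window of length T is Negative Binomial with variance T·α'·(β'+T)/β'² = 3·36·17/196 = 459/49.

459/49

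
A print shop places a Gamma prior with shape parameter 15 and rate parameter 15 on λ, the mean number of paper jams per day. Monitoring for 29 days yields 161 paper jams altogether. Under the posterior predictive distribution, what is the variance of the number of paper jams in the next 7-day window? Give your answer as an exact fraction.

357/11

Total count 161 over total exposure 29 days.
Conjugate update: add total count to the shape and total exposure to the rate, giving Gamma(176, 44).
The posterior predictive for a window of length T is Negative Binomial with variance T·α'·(β'+T)/β'² = 7·176·51/1936 = 357/11.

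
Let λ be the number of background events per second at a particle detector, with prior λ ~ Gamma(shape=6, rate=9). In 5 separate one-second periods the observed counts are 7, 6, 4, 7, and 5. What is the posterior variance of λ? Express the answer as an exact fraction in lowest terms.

5/28

Total count: 7 + 6 + 4 + 7 + 5 = 29.
Total exposure: 5 seconds.
By Gamma–Poisson conjugacy, the posterior is Gamma(α + Σx, β + Σt) = Gamma(6 + 29, 9 + 5) = Gamma(35, 14).
Posterior variance = α'/β'² = 35/196 = 5/28.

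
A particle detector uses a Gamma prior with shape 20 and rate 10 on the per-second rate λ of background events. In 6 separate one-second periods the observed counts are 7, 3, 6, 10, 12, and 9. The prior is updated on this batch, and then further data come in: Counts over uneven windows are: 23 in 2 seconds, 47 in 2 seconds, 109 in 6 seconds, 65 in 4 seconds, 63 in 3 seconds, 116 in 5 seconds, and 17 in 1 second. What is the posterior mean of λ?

Total count: 7 + 3 + 6 + 10 + 12 + 9 = 47.
Total exposure: 6 seconds.
After the first batch: Gamma(20 + 47, 10 + 6) = Gamma(67, 16).
Total count: 23 + 47 + 109 + 65 + 63 + 116 + 17 = 440.
Total exposure: 2 + 2 + 6 + 4 + 3 + 5 + 1 = 23 seconds.
After the second batch: Gamma(67 + 440, 16 + 23) = Gamma(507, 39).
Posterior mean = α'/β' = 507/39 = 13.

13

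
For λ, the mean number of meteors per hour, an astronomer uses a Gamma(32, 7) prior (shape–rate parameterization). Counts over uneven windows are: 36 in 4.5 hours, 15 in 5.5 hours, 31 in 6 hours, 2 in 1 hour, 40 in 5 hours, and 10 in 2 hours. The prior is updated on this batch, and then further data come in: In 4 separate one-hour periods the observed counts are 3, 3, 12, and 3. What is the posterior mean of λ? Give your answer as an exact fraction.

Total count: 36 + 15 + 31 + 2 + 40 + 10 = 134.
Total exposure: 4.5 + 5.5 + 6 + 1 + 5 + 2 = 24 hours.
After the first batch: Gamma(32 + 134, 7 + 24) = Gamma(166, 31).
Total count: 3 + 3 + 12 + 3 = 21.
Total exposure: 4 hours.
After the second batch: Gamma(166 + 21, 31 + 4) = Gamma(187, 35).
Posterior mean = α'/β' = 187/35.

187/35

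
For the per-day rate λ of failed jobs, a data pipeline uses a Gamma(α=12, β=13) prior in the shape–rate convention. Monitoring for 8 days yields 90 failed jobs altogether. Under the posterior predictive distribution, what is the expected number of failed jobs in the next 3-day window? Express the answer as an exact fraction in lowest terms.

Total count 90 over total exposure 8 days.
Conjugate update: add total count to the shape and total exposure to the rate, giving Gamma(102, 21).
Predictive mean over a 3-day window = T·E[λ|data] = 3·102/21 = 102/7.

102/7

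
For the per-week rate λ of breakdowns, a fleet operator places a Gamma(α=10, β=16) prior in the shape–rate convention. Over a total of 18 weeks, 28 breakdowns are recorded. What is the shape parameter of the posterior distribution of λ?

Total count 28 over total exposure 18 weeks.
The Gamma prior is conjugate for the Poisson rate, so λ | data ~ Gamma(10+28, 16+18) = Gamma(38, 34).

38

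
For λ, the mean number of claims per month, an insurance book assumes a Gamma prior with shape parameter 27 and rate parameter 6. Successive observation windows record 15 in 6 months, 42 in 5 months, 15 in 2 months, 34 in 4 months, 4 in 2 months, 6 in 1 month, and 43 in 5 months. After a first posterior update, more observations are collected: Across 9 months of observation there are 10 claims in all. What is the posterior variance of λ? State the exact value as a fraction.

49/400

Total count: 15 + 42 + 15 + 34 + 4 + 6 + 43 = 159.
Total exposure: 6 + 5 + 2 + 4 + 2 + 1 + 5 = 25 months.
After the first batch: Gamma(27 + 159, 6 + 25) = Gamma(186, 31).
Total count 10 over total exposure 9 months.
After the second batch: Gamma(186 + 10, 31 + 9) = Gamma(196, 40).
Posterior variance = α'/β'² = 196/1600 = 49/400.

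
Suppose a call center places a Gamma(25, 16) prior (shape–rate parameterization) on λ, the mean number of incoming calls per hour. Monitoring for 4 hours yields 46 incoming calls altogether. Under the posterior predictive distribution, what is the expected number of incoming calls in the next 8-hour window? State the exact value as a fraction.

142/5

Total count 46 over total exposure 4 hours.
The Gamma prior is conjugate for the Poisson rate, so λ | data ~ Gamma(25+46, 16+4) = Gamma(71, 20).
Predictive mean over an 8-hour window = T·E[λ|data] = 8·71/20 = 142/5.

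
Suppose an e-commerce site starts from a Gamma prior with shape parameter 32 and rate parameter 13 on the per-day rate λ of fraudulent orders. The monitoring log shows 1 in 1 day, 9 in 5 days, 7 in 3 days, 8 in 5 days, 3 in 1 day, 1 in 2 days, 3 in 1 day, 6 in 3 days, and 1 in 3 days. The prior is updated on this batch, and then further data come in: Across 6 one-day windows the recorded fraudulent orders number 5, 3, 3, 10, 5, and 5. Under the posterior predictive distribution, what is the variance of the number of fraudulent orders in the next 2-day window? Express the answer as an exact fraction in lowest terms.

9180/1849

Total count: 1 + 9 + 7 + 8 + 3 + 1 + 3 + 6 + 1 = 39.
Total exposure: 1 + 5 + 3 + 5 + 1 + 2 + 1 + 3 + 3 = 24 days.
After the first batch: Gamma(32 + 39, 13 + 24) = Gamma(71, 37).
Total count: 5 + 3 + 3 + 10 + 5 + 5 = 31.
Total exposure: 6 days.
After the second batch: Gamma(71 + 31, 37 + 6) = Gamma(102, 43).
The posterior predictive for a window of length T is Negative Binomial with variance T·α'·(β'+T)/β'² = 2·102·45/1849 = 9180/1849.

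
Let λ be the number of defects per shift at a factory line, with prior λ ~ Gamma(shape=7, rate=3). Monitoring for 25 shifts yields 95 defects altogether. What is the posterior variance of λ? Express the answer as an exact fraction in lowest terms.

Total count 95 over total exposure 25 shifts.
By Gamma–Poisson conjugacy, the posterior is Gamma(α + Σx, β + Σt) = Gamma(7 + 95, 3 + 25) = Gamma(102, 28).
Posterior variance = α'/β'² = 102/784 = 51/392.

51/392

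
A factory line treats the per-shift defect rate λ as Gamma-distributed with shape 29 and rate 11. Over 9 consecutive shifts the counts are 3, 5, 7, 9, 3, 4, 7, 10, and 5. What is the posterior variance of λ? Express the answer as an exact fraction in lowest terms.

41/200

Total count: 3 + 5 + 7 + 9 + 3 + 4 + 7 + 10 + 5 = 53.
Total exposure: 9 shifts.
Posterior: α' = 29 + 53 = 82, β' = 11 + 9 = 20.
Posterior variance = α'/β'² = 82/400 = 41/200.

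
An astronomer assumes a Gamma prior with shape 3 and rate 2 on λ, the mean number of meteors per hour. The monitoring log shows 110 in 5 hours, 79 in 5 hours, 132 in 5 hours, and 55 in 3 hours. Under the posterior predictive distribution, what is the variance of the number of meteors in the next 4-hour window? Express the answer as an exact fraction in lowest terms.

2274/25

Total count: 110 + 79 + 132 + 55 = 376.
Total exposure: 5 + 5 + 5 + 3 = 18 hours.
Gamma(α, β) with Poisson data over total exposure Σt gives posterior Gamma(α+Σx, β+Σt) = Gamma(379, 20).
The posterior predictive for a window of length T is Negative Binomial with variance T·α'·(β'+T)/β'² = 4·379·24/400 = 2274/25.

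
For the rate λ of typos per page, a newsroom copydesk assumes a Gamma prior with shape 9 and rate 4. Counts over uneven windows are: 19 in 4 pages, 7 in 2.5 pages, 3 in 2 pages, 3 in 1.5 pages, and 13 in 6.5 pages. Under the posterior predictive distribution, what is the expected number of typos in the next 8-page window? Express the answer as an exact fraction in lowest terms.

864/41

Total count: 19 + 7 + 3 + 3 + 13 = 45.
Total exposure: 4 + 2.5 + 2 + 1.5 + 6.5 = 16.5 pages.
Conjugate update: add total count to the shape and total exposure to the rate, giving Gamma(54, 41/2).
Predictive mean over an 8-page window = T·E[λ|data] = 8·54/(41/2) = 864/41.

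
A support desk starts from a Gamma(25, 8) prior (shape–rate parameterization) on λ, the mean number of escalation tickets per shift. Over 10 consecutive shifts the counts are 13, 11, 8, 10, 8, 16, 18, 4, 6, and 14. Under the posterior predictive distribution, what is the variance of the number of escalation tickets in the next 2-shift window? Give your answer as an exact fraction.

1330/81

Total count: 13 + 11 + 8 + 10 + 8 + 16 + 18 + 4 + 6 + 14 = 108.
Total exposure: 10 shifts.
By Gamma–Poisson conjugacy, the posterior is Gamma(α + Σx, β + Σt) = Gamma(25 + 108, 8 + 10) = Gamma(133, 18).
The posterior predictive for a window of length T is Negative Binomial with variance T·α'·(β'+T)/β'² = 2·133·20/324 = 1330/81.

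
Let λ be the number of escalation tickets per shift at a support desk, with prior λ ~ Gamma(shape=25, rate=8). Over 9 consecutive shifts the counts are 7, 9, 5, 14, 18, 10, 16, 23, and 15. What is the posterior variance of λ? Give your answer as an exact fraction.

142/289

Total count: 7 + 9 + 5 + 14 + 18 + 10 + 16 + 23 + 15 = 117.
Total exposure: 9 shifts.
Gamma(α, β) with Poisson data over total exposure Σt gives posterior Gamma(α+Σx, β+Σt) = Gamma(142, 17).
Posterior variance = α'/β'² = 142/289.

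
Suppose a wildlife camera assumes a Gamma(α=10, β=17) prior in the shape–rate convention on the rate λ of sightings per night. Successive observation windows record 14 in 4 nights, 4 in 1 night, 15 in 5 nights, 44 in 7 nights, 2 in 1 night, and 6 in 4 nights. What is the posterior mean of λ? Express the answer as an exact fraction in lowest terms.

Total count: 14 + 4 + 15 + 44 + 2 + 6 = 85.
Total exposure: 4 + 1 + 5 + 7 + 1 + 4 = 22 nights.
Conjugate update: add total count to the shape and total exposure to the rate, giving Gamma(95, 39).
Posterior mean = α'/β' = 95/39.

95/39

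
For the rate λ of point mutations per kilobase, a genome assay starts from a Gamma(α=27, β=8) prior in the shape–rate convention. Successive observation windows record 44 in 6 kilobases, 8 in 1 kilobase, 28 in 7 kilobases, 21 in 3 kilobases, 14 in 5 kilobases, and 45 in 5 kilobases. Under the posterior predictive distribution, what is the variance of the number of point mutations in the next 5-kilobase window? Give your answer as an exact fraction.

1496/49

Total count: 44 + 8 + 28 + 21 + 14 + 45 = 160.
Total exposure: 6 + 1 + 7 + 3 + 5 + 5 = 27 kilobases.
The Gamma prior is conjugate for the Poisson rate, so λ | data ~ Gamma(27+160, 8+27) = Gamma(187, 35).
The posterior predictive for a window of length T is Negative Binomial with variance T·α'·(β'+T)/β'² = 5·187·40/1225 = 1496/49.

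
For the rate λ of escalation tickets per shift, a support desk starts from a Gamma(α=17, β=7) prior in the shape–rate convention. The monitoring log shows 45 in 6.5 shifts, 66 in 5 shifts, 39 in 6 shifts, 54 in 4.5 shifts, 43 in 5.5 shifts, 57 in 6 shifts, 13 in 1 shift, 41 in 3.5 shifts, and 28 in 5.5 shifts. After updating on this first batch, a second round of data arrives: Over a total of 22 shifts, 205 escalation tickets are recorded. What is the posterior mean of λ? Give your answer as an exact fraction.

1216/145

Total count: 45 + 66 + 39 + 54 + 43 + 57 + 13 + 41 + 28 = 386.
Total exposure: 6.5 + 5 + 6 + 4.5 + 5.5 + 6 + 1 + 3.5 + 5.5 = 43.5 shifts.
After the first batch: Gamma(17 + 386, 7 + 43.5) = Gamma(403, 101/2).
Total count 205 over total exposure 22 shifts.
After the second batch: Gamma(403 + 205, 101/2 + 22) = Gamma(608, 145/2).
Posterior mean = α'/β' = 608/(145/2) = 1216/145.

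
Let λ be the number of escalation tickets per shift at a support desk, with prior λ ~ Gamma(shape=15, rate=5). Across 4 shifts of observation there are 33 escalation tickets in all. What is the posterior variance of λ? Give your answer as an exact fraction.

Total count 33 over total exposure 4 shifts.
The Gamma prior is conjugate for the Poisson rate, so λ | data ~ Gamma(15+33, 5+4) = Gamma(48, 9).
Posterior variance = α'/β'² = 48/81 = 16/27.

16/27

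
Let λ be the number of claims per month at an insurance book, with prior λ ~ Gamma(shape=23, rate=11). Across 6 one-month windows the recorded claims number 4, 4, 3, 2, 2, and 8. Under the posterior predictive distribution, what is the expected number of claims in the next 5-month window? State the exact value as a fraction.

230/17

Total count: 4 + 4 + 3 + 2 + 2 + 8 = 23.
Total exposure: 6 months.
Posterior: α' = 23 + 23 = 46, β' = 11 + 6 = 17.
Predictive mean over a 5-month window = T·E[λ|data] = 5·46/17 = 230/17.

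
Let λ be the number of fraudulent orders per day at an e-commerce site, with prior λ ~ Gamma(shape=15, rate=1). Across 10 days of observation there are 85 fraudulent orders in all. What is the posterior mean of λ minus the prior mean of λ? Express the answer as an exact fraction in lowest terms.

-65/11

Total count 85 over total exposure 10 days.
The Gamma prior is conjugate for the Poisson rate, so λ | data ~ Gamma(15+85, 1+10) = Gamma(100, 11).
Posterior mean = 100/11 = 100/11; prior mean = 15/1 = 15. Difference = 100/11 − 15 = -65/11.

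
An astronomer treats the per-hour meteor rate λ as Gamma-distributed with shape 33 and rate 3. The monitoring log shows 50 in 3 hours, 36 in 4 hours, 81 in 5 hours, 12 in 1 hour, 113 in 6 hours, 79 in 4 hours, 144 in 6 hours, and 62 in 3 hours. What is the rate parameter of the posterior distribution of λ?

Total count: 50 + 36 + 81 + 12 + 113 + 79 + 144 + 62 = 577.
Total exposure: 3 + 4 + 5 + 1 + 6 + 4 + 6 + 3 = 32 hours.
Posterior: α' = 33 + 577 = 610, β' = 3 + 32 = 35.

35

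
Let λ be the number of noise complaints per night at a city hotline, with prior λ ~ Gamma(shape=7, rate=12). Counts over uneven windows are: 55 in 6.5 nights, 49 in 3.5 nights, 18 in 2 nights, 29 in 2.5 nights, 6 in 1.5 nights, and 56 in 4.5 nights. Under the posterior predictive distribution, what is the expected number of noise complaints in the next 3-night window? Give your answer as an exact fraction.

Total count: 55 + 49 + 18 + 29 + 6 + 56 = 213.
Total exposure: 6.5 + 3.5 + 2 + 2.5 + 1.5 + 4.5 = 20.5 nights.
Conjugate update: add total count to the shape and total exposure to the rate, giving Gamma(220, 65/2).
Predictive mean over a 3-night window = T·E[λ|data] = 3·220/(65/2) = 264/13.

264/13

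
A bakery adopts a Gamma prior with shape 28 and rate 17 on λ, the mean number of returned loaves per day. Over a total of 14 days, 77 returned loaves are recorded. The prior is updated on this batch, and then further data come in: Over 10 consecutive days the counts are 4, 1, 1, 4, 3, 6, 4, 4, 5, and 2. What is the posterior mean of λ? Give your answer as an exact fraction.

Total count 77 over total exposure 14 days.
After the first batch: Gamma(28 + 77, 17 + 14) = Gamma(105, 31).
Total count: 4 + 1 + 1 + 4 + 3 + 6 + 4 + 4 + 5 + 2 = 34.
Total exposure: 10 days.
After the second batch: Gamma(105 + 34, 31 + 10) = Gamma(139, 41).
Posterior mean = α'/β' = 139/41.

139/41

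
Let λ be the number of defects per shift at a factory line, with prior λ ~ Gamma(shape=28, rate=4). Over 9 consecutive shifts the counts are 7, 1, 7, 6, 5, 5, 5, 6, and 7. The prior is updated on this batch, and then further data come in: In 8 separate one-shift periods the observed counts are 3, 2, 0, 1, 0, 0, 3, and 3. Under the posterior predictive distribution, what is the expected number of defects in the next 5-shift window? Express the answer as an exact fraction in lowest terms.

Total count: 7 + 1 + 7 + 6 + 5 + 5 + 5 + 6 + 7 = 49.
Total exposure: 9 shifts.
After the first batch: Gamma(28 + 49, 4 + 9) = Gamma(77, 13).
Total count: 3 + 2 + 0 + 1 + 0 + 0 + 3 + 3 = 12.
Total exposure: 8 shifts.
After the second batch: Gamma(77 + 12, 13 + 8) = Gamma(89, 21).
Predictive mean over a 5-shift window = T·E[λ|data] = 5·89/21 = 445/21.

445/21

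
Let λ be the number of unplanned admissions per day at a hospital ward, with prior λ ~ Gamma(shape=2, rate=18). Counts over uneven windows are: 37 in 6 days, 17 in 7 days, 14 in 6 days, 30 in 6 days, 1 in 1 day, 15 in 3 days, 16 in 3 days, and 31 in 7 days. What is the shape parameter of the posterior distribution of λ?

Total count: 37 + 17 + 14 + 30 + 1 + 15 + 16 + 31 = 161.
Total exposure: 6 + 7 + 6 + 6 + 1 + 3 + 3 + 7 = 39 days.
Gamma(α, β) with Poisson data over total exposure Σt gives posterior Gamma(α+Σx, β+Σt) = Gamma(163, 57).

163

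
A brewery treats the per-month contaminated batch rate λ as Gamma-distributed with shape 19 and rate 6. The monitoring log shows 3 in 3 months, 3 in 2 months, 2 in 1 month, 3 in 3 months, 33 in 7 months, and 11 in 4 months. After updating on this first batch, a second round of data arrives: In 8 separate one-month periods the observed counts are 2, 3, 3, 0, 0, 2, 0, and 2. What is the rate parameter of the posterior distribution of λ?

Total count: 3 + 3 + 2 + 3 + 33 + 11 = 55.
Total exposure: 3 + 2 + 1 + 3 + 7 + 4 = 20 months.
After the first batch: Gamma(19 + 55, 6 + 20) = Gamma(74, 26).
Total count: 2 + 3 + 3 + 0 + 0 + 2 + 0 + 2 = 12.
Total exposure: 8 months.
After the second batch: Gamma(74 + 12, 26 + 8) = Gamma(86, 34).

34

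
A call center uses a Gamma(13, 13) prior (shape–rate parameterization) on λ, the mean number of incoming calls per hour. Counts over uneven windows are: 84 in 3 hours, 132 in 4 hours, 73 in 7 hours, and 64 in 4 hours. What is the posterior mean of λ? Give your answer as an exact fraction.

366/31

Total count: 84 + 132 + 73 + 64 = 353.
Total exposure: 3 + 4 + 7 + 4 = 18 hours.
By Gamma–Poisson conjugacy, the posterior is Gamma(α + Σx, β + Σt) = Gamma(13 + 353, 13 + 18) = Gamma(366, 31).
Posterior mean = α'/β' = 366/31.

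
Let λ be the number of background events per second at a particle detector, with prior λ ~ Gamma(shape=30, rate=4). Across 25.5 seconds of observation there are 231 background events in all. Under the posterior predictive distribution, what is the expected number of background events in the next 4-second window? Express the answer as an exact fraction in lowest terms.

2088/59

Total count 231 over total exposure 25.5 seconds.
By Gamma–Poisson conjugacy, the posterior is Gamma(α + Σx, β + Σt) = Gamma(30 + 231, 4 + 25.5) = Gamma(261, 59/2).
Predictive mean over a 4-second window = T·E[λ|data] = 4·261/(59/2) = 2088/59.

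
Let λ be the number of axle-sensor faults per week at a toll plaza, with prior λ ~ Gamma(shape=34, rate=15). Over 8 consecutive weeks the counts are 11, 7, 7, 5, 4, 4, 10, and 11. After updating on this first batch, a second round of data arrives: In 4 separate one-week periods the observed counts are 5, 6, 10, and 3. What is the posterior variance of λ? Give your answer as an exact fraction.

13/81

Total count: 11 + 7 + 7 + 5 + 4 + 4 + 10 + 11 = 59.
Total exposure: 8 weeks.
After the first batch: Gamma(34 + 59, 15 + 8) = Gamma(93, 23).
Total count: 5 + 6 + 10 + 3 = 24.
Total exposure: 4 weeks.
After the second batch: Gamma(93 + 24, 23 + 4) = Gamma(117, 27).
Posterior variance = α'/β'² = 117/729 = 13/81.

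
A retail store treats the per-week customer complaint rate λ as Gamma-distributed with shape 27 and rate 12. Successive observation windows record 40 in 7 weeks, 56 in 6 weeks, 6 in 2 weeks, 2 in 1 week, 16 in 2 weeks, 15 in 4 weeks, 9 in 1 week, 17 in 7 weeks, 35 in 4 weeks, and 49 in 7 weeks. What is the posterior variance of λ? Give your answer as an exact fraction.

272/2809

Total count: 40 + 56 + 6 + 2 + 16 + 15 + 9 + 17 + 35 + 49 = 245.
Total exposure: 7 + 6 + 2 + 1 + 2 + 4 + 1 + 7 + 4 + 7 = 41 weeks.
By Gamma–Poisson conjugacy, the posterior is Gamma(α + Σx, β + Σt) = Gamma(27 + 245, 12 + 41) = Gamma(272, 53).
Posterior variance = α'/β'² = 272/2809.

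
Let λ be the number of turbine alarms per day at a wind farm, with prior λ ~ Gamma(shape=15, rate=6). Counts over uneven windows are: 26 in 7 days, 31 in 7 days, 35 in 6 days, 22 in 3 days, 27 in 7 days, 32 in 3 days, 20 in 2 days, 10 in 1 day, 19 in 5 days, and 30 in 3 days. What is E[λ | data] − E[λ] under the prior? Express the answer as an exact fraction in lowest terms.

71/25

Total count: 26 + 31 + 35 + 22 + 27 + 32 + 20 + 10 + 19 + 30 = 252.
Total exposure: 7 + 7 + 6 + 3 + 7 + 3 + 2 + 1 + 5 + 3 = 44 days.
By Gamma–Poisson conjugacy, the posterior is Gamma(α + Σx, β + Σt) = Gamma(15 + 252, 6 + 44) = Gamma(267, 50).
Posterior mean = 267/50 = 267/50; prior mean = 15/6 = 5/2. Difference = 267/50 − 5/2 = 71/25.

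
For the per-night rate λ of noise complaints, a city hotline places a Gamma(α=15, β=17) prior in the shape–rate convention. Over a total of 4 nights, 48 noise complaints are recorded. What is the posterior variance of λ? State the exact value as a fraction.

Total count 48 over total exposure 4 nights.
Conjugate update: add total count to the shape and total exposure to the rate, giving Gamma(63, 21).
Posterior variance = α'/β'² = 63/441 = 1/7.

1/7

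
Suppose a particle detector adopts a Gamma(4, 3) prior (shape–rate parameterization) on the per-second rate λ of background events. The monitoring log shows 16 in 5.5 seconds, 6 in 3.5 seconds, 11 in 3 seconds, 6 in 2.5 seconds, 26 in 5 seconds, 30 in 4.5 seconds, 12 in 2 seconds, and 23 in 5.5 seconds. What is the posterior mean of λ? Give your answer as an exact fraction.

Total count: 16 + 6 + 11 + 6 + 26 + 30 + 12 + 23 = 130.
Total exposure: 5.5 + 3.5 + 3 + 2.5 + 5 + 4.5 + 2 + 5.5 = 31.5 seconds.
Conjugate update: add total count to the shape and total exposure to the rate, giving Gamma(134, 69/2).
Posterior mean = α'/β' = 134/(69/2) = 268/69.

268/69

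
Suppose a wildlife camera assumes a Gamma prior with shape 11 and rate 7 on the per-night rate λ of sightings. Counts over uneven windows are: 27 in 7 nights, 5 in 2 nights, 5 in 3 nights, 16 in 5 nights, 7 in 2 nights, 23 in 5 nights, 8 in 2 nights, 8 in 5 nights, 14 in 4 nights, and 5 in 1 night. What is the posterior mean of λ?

Total count: 27 + 5 + 5 + 16 + 7 + 23 + 8 + 8 + 14 + 5 = 118.
Total exposure: 7 + 2 + 3 + 5 + 2 + 5 + 2 + 5 + 4 + 1 = 36 nights.
The Gamma prior is conjugate for the Poisson rate, so λ | data ~ Gamma(11+118, 7+36) = Gamma(129, 43).
Posterior mean = α'/β' = 129/43 = 3.

3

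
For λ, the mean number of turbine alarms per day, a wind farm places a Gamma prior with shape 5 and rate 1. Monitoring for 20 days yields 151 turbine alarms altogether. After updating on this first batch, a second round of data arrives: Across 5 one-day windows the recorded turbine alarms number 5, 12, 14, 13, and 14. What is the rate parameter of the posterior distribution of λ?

Total count 151 over total exposure 20 days.
After the first batch: Gamma(5 + 151, 1 + 20) = Gamma(156, 21).
Total count: 5 + 12 + 14 + 13 + 14 = 58.
Total exposure: 5 days.
After the second batch: Gamma(156 + 58, 21 + 5) = Gamma(214, 26).

26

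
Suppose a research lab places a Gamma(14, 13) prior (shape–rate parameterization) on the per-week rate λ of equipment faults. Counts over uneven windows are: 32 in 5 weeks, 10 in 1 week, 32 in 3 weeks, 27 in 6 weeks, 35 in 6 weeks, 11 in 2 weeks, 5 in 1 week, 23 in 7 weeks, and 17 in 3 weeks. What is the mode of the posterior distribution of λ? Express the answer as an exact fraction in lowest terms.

Total count: 32 + 10 + 32 + 27 + 35 + 11 + 5 + 23 + 17 = 192.
Total exposure: 5 + 1 + 3 + 6 + 6 + 2 + 1 + 7 + 3 = 34 weeks.
The Gamma prior is conjugate for the Poisson rate, so λ | data ~ Gamma(14+192, 13+34) = Gamma(206, 47).
Posterior mode = (α'−1)/β' = 205/47.

205/47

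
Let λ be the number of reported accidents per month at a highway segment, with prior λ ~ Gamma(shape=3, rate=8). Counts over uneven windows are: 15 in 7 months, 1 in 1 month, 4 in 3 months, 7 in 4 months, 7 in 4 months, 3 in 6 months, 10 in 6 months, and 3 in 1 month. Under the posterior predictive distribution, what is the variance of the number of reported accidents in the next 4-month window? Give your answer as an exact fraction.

583/100

Total count: 15 + 1 + 4 + 7 + 7 + 3 + 10 + 3 = 50.
Total exposure: 7 + 1 + 3 + 4 + 4 + 6 + 6 + 1 = 32 months.
Posterior: α' = 3 + 50 = 53, β' = 8 + 32 = 40.
The posterior predictive for a window of length T is Negative Binomial with variance T·α'·(β'+T)/β'² = 4·53·44/1600 = 583/100.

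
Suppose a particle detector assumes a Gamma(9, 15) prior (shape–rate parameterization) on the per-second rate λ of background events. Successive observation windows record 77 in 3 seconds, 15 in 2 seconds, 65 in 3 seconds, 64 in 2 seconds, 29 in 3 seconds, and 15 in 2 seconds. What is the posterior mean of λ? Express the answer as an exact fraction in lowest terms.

137/15

Total count: 77 + 15 + 65 + 64 + 29 + 15 = 265.
Total exposure: 3 + 2 + 3 + 2 + 3 + 2 = 15 seconds.
Conjugate update: add total count to the shape and total exposure to the rate, giving Gamma(274, 30).
Posterior mean = α'/β' = 274/30 = 137/15.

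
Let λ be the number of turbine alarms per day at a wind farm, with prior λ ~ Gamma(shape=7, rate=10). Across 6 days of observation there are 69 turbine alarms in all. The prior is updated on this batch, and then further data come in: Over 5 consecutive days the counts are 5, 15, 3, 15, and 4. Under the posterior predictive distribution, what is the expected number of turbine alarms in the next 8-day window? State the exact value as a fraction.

944/21

Total count 69 over total exposure 6 days.
After the first batch: Gamma(7 + 69, 10 + 6) = Gamma(76, 16).
Total count: 5 + 15 + 3 + 15 + 4 = 42.
Total exposure: 5 days.
After the second batch: Gamma(76 + 42, 16 + 5) = Gamma(118, 21).
Predictive mean over an 8-day window = T·E[λ|data] = 8·118/21 = 944/21.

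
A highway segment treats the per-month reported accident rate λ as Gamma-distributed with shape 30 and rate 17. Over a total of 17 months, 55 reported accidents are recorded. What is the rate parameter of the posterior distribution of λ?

Total count 55 over total exposure 17 months.
The Gamma prior is conjugate for the Poisson rate, so λ | data ~ Gamma(30+55, 17+17) = Gamma(85, 34).

34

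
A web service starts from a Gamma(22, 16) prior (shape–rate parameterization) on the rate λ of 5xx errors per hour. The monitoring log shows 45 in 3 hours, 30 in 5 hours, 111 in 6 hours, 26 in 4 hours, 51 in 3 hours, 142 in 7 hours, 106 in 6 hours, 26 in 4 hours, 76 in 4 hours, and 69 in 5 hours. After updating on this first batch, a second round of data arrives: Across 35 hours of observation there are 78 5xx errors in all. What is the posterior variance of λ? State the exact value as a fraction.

391/4802

Total count: 45 + 30 + 111 + 26 + 51 + 142 + 106 + 26 + 76 + 69 = 682.
Total exposure: 3 + 5 + 6 + 4 + 3 + 7 + 6 + 4 + 4 + 5 = 47 hours.
After the first batch: Gamma(22 + 682, 16 + 47) = Gamma(704, 63).
Total count 78 over total exposure 35 hours.
After the second batch: Gamma(704 + 78, 63 + 35) = Gamma(782, 98).
Posterior variance = α'/β'² = 782/9604 = 391/4802.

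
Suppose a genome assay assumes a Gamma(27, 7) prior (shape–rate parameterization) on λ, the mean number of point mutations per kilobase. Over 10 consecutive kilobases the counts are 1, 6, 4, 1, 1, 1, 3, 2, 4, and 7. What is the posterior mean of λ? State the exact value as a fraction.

57/17

Total count: 1 + 6 + 4 + 1 + 1 + 1 + 3 + 2 + 4 + 7 = 30.
Total exposure: 10 kilobases.
By Gamma–Poisson conjugacy, the posterior is Gamma(α + Σx, β + Σt) = Gamma(27 + 30, 7 + 10) = Gamma(57, 17).
Posterior mean = α'/β' = 57/17.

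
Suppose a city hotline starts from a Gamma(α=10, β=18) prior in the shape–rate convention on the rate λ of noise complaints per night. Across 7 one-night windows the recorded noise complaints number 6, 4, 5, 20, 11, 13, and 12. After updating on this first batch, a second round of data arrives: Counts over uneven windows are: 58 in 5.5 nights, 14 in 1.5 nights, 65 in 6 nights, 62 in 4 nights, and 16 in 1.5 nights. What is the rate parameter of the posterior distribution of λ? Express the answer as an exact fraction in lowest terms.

Total count: 6 + 4 + 5 + 20 + 11 + 13 + 12 = 71.
Total exposure: 7 nights.
After the first batch: Gamma(10 + 71, 18 + 7) = Gamma(81, 25).
Total count: 58 + 14 + 65 + 62 + 16 = 215.
Total exposure: 5.5 + 1.5 + 6 + 4 + 1.5 = 18.5 nights.
After the second batch: Gamma(81 + 215, 25 + 18.5) = Gamma(296, 87/2).

87/2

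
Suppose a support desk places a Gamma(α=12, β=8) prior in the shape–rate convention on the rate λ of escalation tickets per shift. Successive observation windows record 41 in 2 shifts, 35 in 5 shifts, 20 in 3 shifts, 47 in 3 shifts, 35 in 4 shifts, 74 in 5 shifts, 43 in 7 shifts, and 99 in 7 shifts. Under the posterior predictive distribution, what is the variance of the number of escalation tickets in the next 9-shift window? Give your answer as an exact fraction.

96831/968

Total count: 41 + 35 + 20 + 47 + 35 + 74 + 43 + 99 = 394.
Total exposure: 2 + 5 + 3 + 3 + 4 + 5 + 7 + 7 = 36 shifts.
The Gamma prior is conjugate for the Poisson rate, so λ | data ~ Gamma(12+394, 8+36) = Gamma(406, 44).
The posterior predictive for a window of length T is Negative Binomial with variance T·α'·(β'+T)/β'² = 9·406·53/1936 = 96831/968.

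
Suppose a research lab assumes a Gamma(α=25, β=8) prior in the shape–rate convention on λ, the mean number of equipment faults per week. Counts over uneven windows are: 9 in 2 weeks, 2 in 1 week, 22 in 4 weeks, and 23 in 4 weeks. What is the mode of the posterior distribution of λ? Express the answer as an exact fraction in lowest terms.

80/19

Total count: 9 + 2 + 22 + 23 = 56.
Total exposure: 2 + 1 + 4 + 4 = 11 weeks.
By Gamma–Poisson conjugacy, the posterior is Gamma(α + Σx, β + Σt) = Gamma(25 + 56, 8 + 11) = Gamma(81, 19).
Posterior mode = (α'−1)/β' = 80/19.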